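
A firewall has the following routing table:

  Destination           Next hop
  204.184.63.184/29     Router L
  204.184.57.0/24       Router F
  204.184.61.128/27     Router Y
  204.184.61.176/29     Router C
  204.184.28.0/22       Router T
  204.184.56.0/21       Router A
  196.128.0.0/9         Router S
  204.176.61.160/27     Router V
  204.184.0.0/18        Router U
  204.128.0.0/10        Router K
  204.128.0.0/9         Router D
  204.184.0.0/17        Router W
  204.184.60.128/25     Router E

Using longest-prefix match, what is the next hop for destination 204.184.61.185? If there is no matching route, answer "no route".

Router A

Routes whose prefix contains 204.184.61.185:
  204.128.0.0/9 (204.128.0.0 - 204.255.255.255) -> Router D
  204.128.0.0/10 (204.128.0.0 - 204.191.255.255) -> Router K
  204.184.0.0/17 (204.184.0.0 - 204.184.127.255) -> Router W
  204.184.0.0/18 (204.184.0.0 - 204.184.63.255) -> Router U
  204.184.56.0/21 (204.184.56.0 - 204.184.63.255) -> Router A
More-specific entries that do NOT match:
  204.184.63.184/29 (204.184.63.184 - 204.184.63.191) does not contain 204.184.61.185
  204.184.61.176/29 (204.184.61.176 - 204.184.61.183) does not contain 204.184.61.185
  204.184.61.128/27 (204.184.61.128 - 204.184.61.159) does not contain 204.184.61.185
  204.176.61.160/27 (204.176.61.160 - 204.176.61.191) does not contain 204.184.61.185
  204.184.60.128/25 (204.184.60.128 - 204.184.60.255) does not contain 204.184.61.185
  204.184.57.0/24 (204.184.57.0 - 204.184.57.255) does not contain 204.184.61.185
  204.184.28.0/22 (204.184.28.0 - 204.184.31.255) does not contain 204.184.61.185
Longest matching prefix is /21 -> next hop Router A.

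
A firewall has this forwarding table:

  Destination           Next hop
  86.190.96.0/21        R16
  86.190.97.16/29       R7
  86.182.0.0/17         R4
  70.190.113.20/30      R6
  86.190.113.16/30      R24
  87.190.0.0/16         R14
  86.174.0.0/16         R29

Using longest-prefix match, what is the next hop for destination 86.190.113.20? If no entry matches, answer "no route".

No entry's prefix contains 86.190.113.20; there is no default route.

no route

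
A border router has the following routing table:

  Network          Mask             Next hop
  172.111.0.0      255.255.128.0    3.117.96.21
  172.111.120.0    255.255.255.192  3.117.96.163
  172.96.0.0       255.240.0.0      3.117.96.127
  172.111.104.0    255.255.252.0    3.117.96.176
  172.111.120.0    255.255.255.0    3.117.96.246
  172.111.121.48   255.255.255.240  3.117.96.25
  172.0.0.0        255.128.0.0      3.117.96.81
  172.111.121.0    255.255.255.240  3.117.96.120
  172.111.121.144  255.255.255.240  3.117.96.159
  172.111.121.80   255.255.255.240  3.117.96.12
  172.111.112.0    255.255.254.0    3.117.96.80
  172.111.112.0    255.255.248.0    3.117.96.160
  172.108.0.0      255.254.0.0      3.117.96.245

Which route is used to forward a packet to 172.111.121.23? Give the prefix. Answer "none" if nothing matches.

172.111.0.0/17

Entries matching 172.111.121.23:
  172.0.0.0/9 (172.0.0.0 - 172.127.255.255)
  172.96.0.0/12 (172.96.0.0 - 172.111.255.255)
  172.111.0.0/17 (172.111.0.0 - 172.111.127.255)
Most specific is 172.111.0.0/17.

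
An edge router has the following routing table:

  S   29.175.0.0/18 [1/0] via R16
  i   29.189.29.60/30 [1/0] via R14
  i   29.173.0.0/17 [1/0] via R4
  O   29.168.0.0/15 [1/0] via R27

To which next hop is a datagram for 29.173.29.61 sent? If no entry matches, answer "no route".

R4

Routes whose prefix contains 29.173.29.61:
  29.173.0.0/17 (29.173.0.0 - 29.173.127.255) -> R4
More-specific entries that do NOT match:
  29.189.29.60/30 (29.189.29.60 - 29.189.29.63) does not contain 29.173.29.61
  29.175.0.0/18 (29.175.0.0 - 29.175.63.255) does not contain 29.173.29.61
Longest matching prefix is /17 -> next hop R4.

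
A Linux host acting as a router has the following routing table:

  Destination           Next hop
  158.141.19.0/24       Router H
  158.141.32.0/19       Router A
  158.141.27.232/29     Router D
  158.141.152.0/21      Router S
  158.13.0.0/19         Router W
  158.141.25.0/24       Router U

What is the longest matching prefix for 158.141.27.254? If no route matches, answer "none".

none

158.141.27.254 is outside every listed prefix and there is no default route.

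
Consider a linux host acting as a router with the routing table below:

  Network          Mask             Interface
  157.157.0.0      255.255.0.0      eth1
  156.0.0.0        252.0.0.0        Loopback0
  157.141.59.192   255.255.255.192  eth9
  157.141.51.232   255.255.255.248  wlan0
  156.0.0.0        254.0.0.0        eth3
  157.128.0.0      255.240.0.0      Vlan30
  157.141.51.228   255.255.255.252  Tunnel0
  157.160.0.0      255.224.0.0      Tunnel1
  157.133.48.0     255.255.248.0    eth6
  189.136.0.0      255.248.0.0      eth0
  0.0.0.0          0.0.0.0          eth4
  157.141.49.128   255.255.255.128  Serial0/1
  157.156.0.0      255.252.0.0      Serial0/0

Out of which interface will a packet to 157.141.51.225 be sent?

Routes whose prefix contains 157.141.51.225:
  0.0.0.0/0 (default, matches everything) -> eth4
  156.0.0.0/6 (156.0.0.0 - 159.255.255.255) -> Loopback0
  156.0.0.0/7 (156.0.0.0 - 157.255.255.255) -> eth3
  157.128.0.0/12 (157.128.0.0 - 157.143.255.255) -> Vlan30
More-specific entries that do NOT match:
  157.141.51.228/30 (157.141.51.228 - 157.141.51.231) does not contain 157.141.51.225
  157.141.51.232/29 (157.141.51.232 - 157.141.51.239) does not contain 157.141.51.225
  157.141.59.192/26 (157.141.59.192 - 157.141.59.255) does not contain 157.141.51.225
  157.141.49.128/25 (157.141.49.128 - 157.141.49.255) does not contain 157.141.51.225
  157.133.48.0/21 (157.133.48.0 - 157.133.55.255) does not contain 157.141.51.225
  157.157.0.0/16 (157.157.0.0 - 157.157.255.255) does not contain 157.141.51.225
  157.156.0.0/14 (157.156.0.0 - 157.159.255.255) does not contain 157.141.51.225
  189.136.0.0/13 (189.136.0.0 - 189.143.255.255) does not contain 157.141.51.225
Longest matching prefix is /12 -> interface Vlan30.

Vlan30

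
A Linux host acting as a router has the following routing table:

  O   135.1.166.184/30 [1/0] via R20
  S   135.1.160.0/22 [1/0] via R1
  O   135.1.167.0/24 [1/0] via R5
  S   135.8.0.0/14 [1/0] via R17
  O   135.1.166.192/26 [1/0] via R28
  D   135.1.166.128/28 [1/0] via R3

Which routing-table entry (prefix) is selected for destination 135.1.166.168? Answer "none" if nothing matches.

none

135.1.166.168 is outside every listed prefix and there is no default route.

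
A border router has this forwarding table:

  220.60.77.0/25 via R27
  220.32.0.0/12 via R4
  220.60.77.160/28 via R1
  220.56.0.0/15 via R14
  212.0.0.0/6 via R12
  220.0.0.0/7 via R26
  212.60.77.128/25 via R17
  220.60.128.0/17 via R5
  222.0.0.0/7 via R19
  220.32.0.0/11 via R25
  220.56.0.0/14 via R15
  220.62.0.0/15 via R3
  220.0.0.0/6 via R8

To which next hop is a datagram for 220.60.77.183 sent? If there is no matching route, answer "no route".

Routes whose prefix contains 220.60.77.183:
  220.0.0.0/6 (220.0.0.0 - 223.255.255.255) -> R8
  220.0.0.0/7 (220.0.0.0 - 221.255.255.255) -> R26
  220.32.0.0/11 (220.32.0.0 - 220.63.255.255) -> R25
More-specific entries that do NOT match:
  220.60.77.160/28 (220.60.77.160 - 220.60.77.175) does not contain 220.60.77.183
  220.60.77.0/25 (220.60.77.0 - 220.60.77.127) does not contain 220.60.77.183
  212.60.77.128/25 (212.60.77.128 - 212.60.77.255) does not contain 220.60.77.183
  220.60.128.0/17 (220.60.128.0 - 220.60.255.255) does not contain 220.60.77.183
  220.56.0.0/15 (220.56.0.0 - 220.57.255.255) does not contain 220.60.77.183
  220.62.0.0/15 (220.62.0.0 - 220.63.255.255) does not contain 220.60.77.183
  220.56.0.0/14 (220.56.0.0 - 220.59.255.255) does not contain 220.60.77.183
  220.32.0.0/12 (220.32.0.0 - 220.47.255.255) does not contain 220.60.77.183
Longest matching prefix is /11 -> next hop R25.

R25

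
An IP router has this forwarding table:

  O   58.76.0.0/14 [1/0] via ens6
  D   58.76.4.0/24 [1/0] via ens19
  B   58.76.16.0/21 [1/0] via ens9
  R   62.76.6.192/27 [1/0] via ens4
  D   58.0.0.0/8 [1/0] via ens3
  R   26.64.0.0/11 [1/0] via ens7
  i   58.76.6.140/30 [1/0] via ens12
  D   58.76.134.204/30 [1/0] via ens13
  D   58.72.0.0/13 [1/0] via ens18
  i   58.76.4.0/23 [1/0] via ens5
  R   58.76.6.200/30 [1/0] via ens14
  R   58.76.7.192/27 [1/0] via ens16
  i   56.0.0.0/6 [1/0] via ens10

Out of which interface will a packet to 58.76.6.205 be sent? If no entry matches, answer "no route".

ens6

Routes whose prefix contains 58.76.6.205:
  56.0.0.0/6 (56.0.0.0 - 59.255.255.255) -> ens10
  58.0.0.0/8 (58.0.0.0 - 58.255.255.255) -> ens3
  58.72.0.0/13 (58.72.0.0 - 58.79.255.255) -> ens18
  58.76.0.0/14 (58.76.0.0 - 58.79.255.255) -> ens6
More-specific entries that do NOT match:
  58.76.6.140/30 (58.76.6.140 - 58.76.6.143) does not contain 58.76.6.205
  58.76.134.204/30 (58.76.134.204 - 58.76.134.207) does not contain 58.76.6.205
  58.76.6.200/30 (58.76.6.200 - 58.76.6.203) does not contain 58.76.6.205
  62.76.6.192/27 (62.76.6.192 - 62.76.6.223) does not contain 58.76.6.205
  58.76.7.192/27 (58.76.7.192 - 58.76.7.223) does not contain 58.76.6.205
  58.76.4.0/24 (58.76.4.0 - 58.76.4.255) does not contain 58.76.6.205
  58.76.4.0/23 (58.76.4.0 - 58.76.5.255) does not contain 58.76.6.205
  58.76.16.0/21 (58.76.16.0 - 58.76.23.255) does not contain 58.76.6.205
Longest matching prefix is /14 -> interface ens6.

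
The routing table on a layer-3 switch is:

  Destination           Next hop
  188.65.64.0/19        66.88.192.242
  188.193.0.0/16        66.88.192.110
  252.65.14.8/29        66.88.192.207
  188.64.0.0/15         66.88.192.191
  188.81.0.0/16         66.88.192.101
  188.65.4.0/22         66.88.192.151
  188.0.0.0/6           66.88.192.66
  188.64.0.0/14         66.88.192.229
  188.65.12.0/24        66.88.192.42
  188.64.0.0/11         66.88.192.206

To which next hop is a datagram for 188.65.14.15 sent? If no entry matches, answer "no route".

Routes whose prefix contains 188.65.14.15:
  188.0.0.0/6 (188.0.0.0 - 191.255.255.255) -> 66.88.192.66
  188.64.0.0/11 (188.64.0.0 - 188.95.255.255) -> 66.88.192.206
  188.64.0.0/14 (188.64.0.0 - 188.67.255.255) -> 66.88.192.229
  188.64.0.0/15 (188.64.0.0 - 188.65.255.255) -> 66.88.192.191
More-specific entries that do NOT match:
  252.65.14.8/29 (252.65.14.8 - 252.65.14.15) does not contain 188.65.14.15
  188.65.12.0/24 (188.65.12.0 - 188.65.12.255) does not contain 188.65.14.15
  188.65.4.0/22 (188.65.4.0 - 188.65.7.255) does not contain 188.65.14.15
  188.65.64.0/19 (188.65.64.0 - 188.65.95.255) does not contain 188.65.14.15
  188.193.0.0/16 (188.193.0.0 - 188.193.255.255) does not contain 188.65.14.15
  188.81.0.0/16 (188.81.0.0 - 188.81.255.255) does not contain 188.65.14.15
Longest matching prefix is /15 -> next hop 66.88.192.191.

66.88.192.191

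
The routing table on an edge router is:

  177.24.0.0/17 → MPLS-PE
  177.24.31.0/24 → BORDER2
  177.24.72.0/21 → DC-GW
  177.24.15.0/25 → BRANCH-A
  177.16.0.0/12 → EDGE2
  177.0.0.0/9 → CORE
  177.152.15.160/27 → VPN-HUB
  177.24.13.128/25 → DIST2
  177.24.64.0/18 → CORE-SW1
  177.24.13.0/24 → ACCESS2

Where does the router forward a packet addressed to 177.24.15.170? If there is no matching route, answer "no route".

MPLS-PE

Routes whose prefix contains 177.24.15.170:
  177.0.0.0/9 (177.0.0.0 - 177.127.255.255) -> CORE
  177.16.0.0/12 (177.16.0.0 - 177.31.255.255) -> EDGE2
  177.24.0.0/17 (177.24.0.0 - 177.24.127.255) -> MPLS-PE
More-specific entries that do NOT match:
  177.152.15.160/27 (177.152.15.160 - 177.152.15.191) does not contain 177.24.15.170
  177.24.15.0/25 (177.24.15.0 - 177.24.15.127) does not contain 177.24.15.170
  177.24.13.128/25 (177.24.13.128 - 177.24.13.255) does not contain 177.24.15.170
  177.24.31.0/24 (177.24.31.0 - 177.24.31.255) does not contain 177.24.15.170
  177.24.13.0/24 (177.24.13.0 - 177.24.13.255) does not contain 177.24.15.170
  177.24.72.0/21 (177.24.72.0 - 177.24.79.255) does not contain 177.24.15.170
  177.24.64.0/18 (177.24.64.0 - 177.24.127.255) does not contain 177.24.15.170
Longest matching prefix is /17 -> next hop MPLS-PE.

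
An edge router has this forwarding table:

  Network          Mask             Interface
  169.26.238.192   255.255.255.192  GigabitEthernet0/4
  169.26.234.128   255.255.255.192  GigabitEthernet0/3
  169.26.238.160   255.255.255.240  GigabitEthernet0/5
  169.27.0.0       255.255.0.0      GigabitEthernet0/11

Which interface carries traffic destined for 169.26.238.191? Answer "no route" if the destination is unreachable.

No entry's prefix contains 169.26.238.191; there is no default route.

no route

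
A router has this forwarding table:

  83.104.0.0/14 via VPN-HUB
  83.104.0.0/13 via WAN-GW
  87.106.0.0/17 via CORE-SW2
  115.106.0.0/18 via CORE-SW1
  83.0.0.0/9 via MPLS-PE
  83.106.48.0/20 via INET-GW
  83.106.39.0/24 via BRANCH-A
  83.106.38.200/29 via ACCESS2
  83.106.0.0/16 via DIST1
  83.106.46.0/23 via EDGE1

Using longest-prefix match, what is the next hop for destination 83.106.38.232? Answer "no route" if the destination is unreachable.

Routes whose prefix contains 83.106.38.232:
  83.0.0.0/9 (83.0.0.0 - 83.127.255.255) -> MPLS-PE
  83.104.0.0/13 (83.104.0.0 - 83.111.255.255) -> WAN-GW
  83.104.0.0/14 (83.104.0.0 - 83.107.255.255) -> VPN-HUB
  83.106.0.0/16 (83.106.0.0 - 83.106.255.255) -> DIST1
More-specific entries that do NOT match:
  83.106.38.200/29 (83.106.38.200 - 83.106.38.207) does not contain 83.106.38.232
  83.106.39.0/24 (83.106.39.0 - 83.106.39.255) does not contain 83.106.38.232
  83.106.46.0/23 (83.106.46.0 - 83.106.47.255) does not contain 83.106.38.232
  83.106.48.0/20 (83.106.48.0 - 83.106.63.255) does not contain 83.106.38.232
  115.106.0.0/18 (115.106.0.0 - 115.106.63.255) does not contain 83.106.38.232
  87.106.0.0/17 (87.106.0.0 - 87.106.127.255) does not contain 83.106.38.232
Longest matching prefix is /16 -> next hop DIST1.

DIST1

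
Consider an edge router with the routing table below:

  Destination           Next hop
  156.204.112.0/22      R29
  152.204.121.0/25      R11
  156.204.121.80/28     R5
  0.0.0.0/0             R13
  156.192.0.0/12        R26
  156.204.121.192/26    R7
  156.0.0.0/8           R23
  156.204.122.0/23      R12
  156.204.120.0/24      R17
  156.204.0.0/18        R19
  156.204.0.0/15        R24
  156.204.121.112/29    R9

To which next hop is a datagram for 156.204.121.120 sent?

R24

Routes whose prefix contains 156.204.121.120:
  0.0.0.0/0 (default, matches everything) -> R13
  156.0.0.0/8 (156.0.0.0 - 156.255.255.255) -> R23
  156.192.0.0/12 (156.192.0.0 - 156.207.255.255) -> R26
  156.204.0.0/15 (156.204.0.0 - 156.205.255.255) -> R24
More-specific entries that do NOT match:
  156.204.121.112/29 (156.204.121.112 - 156.204.121.119) does not contain 156.204.121.120
  156.204.121.80/28 (156.204.121.80 - 156.204.121.95) does not contain 156.204.121.120
  156.204.121.192/26 (156.204.121.192 - 156.204.121.255) does not contain 156.204.121.120
  152.204.121.0/25 (152.204.121.0 - 152.204.121.127) does not contain 156.204.121.120
  156.204.120.0/24 (156.204.120.0 - 156.204.120.255) does not contain 156.204.121.120
  156.204.122.0/23 (156.204.122.0 - 156.204.123.255) does not contain 156.204.121.120
  156.204.112.0/22 (156.204.112.0 - 156.204.115.255) does not contain 156.204.121.120
  156.204.0.0/18 (156.204.0.0 - 156.204.63.255) does not contain 156.204.121.120
Longest matching prefix is /15 -> next hop R24.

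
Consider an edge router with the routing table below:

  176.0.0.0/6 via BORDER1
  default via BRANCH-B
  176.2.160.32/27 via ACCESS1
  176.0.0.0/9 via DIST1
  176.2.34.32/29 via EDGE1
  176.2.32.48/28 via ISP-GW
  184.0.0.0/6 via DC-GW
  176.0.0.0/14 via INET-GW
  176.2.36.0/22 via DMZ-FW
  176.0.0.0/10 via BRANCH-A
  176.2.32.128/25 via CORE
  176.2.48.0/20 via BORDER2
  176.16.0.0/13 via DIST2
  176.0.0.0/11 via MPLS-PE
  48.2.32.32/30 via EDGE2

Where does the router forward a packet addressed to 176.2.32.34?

Routes whose prefix contains 176.2.32.34:
  0.0.0.0/0 (default, matches everything) -> BRANCH-B
  176.0.0.0/6 (176.0.0.0 - 179.255.255.255) -> BORDER1
  176.0.0.0/9 (176.0.0.0 - 176.127.255.255) -> DIST1
  176.0.0.0/10 (176.0.0.0 - 176.63.255.255) -> BRANCH-A
  176.0.0.0/11 (176.0.0.0 - 176.31.255.255) -> MPLS-PE
  176.0.0.0/14 (176.0.0.0 - 176.3.255.255) -> INET-GW
More-specific entries that do NOT match:
  48.2.32.32/30 (48.2.32.32 - 48.2.32.35) does not contain 176.2.32.34
  176.2.34.32/29 (176.2.34.32 - 176.2.34.39) does not contain 176.2.32.34
  176.2.32.48/28 (176.2.32.48 - 176.2.32.63) does not contain 176.2.32.34
  176.2.160.32/27 (176.2.160.32 - 176.2.160.63) does not contain 176.2.32.34
  176.2.32.128/25 (176.2.32.128 - 176.2.32.255) does not contain 176.2.32.34
  176.2.36.0/22 (176.2.36.0 - 176.2.39.255) does not contain 176.2.32.34
  176.2.48.0/20 (176.2.48.0 - 176.2.63.255) does not contain 176.2.32.34
Longest matching prefix is /14 -> next hop INET-GW.

INET-GW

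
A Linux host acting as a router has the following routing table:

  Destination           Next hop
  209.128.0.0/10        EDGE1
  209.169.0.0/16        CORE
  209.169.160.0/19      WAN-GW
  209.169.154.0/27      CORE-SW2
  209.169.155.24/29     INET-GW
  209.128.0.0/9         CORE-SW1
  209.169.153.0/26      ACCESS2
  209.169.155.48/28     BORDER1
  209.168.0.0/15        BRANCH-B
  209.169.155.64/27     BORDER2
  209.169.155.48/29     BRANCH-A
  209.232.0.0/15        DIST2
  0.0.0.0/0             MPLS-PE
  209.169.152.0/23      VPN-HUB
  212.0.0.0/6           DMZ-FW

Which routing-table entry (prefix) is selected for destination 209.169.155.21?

Entries matching 209.169.155.21:
  0.0.0.0/0 (default, matches everything)
  209.128.0.0/9 (209.128.0.0 - 209.255.255.255)
  209.128.0.0/10 (209.128.0.0 - 209.191.255.255)
  209.168.0.0/15 (209.168.0.0 - 209.169.255.255)
  209.169.0.0/16 (209.169.0.0 - 209.169.255.255)
Most specific is 209.169.0.0/16.

209.169.0.0/16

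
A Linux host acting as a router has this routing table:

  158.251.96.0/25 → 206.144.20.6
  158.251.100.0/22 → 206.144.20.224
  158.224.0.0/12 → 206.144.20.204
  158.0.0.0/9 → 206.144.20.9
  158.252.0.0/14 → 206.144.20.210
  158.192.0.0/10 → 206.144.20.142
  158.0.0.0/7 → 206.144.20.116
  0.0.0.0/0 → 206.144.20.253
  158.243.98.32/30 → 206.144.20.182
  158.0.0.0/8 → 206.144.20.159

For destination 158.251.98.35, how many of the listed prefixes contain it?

4

Prefixes containing 158.251.98.35:
  0.0.0.0/0 (default, matches everything)
  158.0.0.0/7 (158.0.0.0 - 159.255.255.255)
  158.0.0.0/8 (158.0.0.0 - 158.255.255.255)
  158.192.0.0/10 (158.192.0.0 - 158.255.255.255)
Total matching entries: 4.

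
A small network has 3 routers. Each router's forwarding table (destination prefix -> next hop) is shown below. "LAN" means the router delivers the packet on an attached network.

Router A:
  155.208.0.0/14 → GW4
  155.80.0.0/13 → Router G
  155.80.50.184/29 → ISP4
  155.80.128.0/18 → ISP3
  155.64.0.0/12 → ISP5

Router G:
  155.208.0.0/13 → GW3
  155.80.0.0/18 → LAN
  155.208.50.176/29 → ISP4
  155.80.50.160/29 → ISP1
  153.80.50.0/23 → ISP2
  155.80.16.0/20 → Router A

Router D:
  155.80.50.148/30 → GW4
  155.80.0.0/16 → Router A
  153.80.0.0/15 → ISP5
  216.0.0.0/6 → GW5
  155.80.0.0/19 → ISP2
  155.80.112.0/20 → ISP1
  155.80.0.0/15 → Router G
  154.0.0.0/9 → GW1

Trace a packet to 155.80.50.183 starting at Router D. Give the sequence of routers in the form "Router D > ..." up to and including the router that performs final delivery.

At Router D: longest match for 155.80.50.183 is 155.80.0.0/16 -> Router A
At Router A: longest match for 155.80.50.183 is 155.80.0.0/13 -> Router G
At Router G: longest match for 155.80.50.183 is 155.80.0.0/18 -> LAN

Router D > Router A > Router G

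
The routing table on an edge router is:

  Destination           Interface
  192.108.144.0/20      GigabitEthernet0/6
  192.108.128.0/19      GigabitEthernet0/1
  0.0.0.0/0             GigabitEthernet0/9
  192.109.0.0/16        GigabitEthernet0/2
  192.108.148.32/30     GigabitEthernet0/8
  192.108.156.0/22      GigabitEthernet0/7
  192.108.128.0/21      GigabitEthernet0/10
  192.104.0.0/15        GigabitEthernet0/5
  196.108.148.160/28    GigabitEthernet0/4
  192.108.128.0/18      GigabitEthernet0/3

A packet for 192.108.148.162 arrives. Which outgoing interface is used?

Routes whose prefix contains 192.108.148.162:
  0.0.0.0/0 (default, matches everything) -> GigabitEthernet0/9
  192.108.128.0/18 (192.108.128.0 - 192.108.191.255) -> GigabitEthernet0/3
  192.108.128.0/19 (192.108.128.0 - 192.108.159.255) -> GigabitEthernet0/1
  192.108.144.0/20 (192.108.144.0 - 192.108.159.255) -> GigabitEthernet0/6
More-specific entries that do NOT match:
  192.108.148.32/30 (192.108.148.32 - 192.108.148.35) does not contain 192.108.148.162
  196.108.148.160/28 (196.108.148.160 - 196.108.148.175) does not contain 192.108.148.162
  192.108.156.0/22 (192.108.156.0 - 192.108.159.255) does not contain 192.108.148.162
  192.108.128.0/21 (192.108.128.0 - 192.108.135.255) does not contain 192.108.148.162
Longest matching prefix is /20 -> interface GigabitEthernet0/6.

GigabitEthernet0/6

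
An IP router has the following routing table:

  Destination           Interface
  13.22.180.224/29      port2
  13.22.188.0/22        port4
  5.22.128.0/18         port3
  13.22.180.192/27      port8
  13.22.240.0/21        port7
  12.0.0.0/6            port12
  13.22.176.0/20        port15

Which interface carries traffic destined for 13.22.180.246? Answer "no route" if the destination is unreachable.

port15

Routes whose prefix contains 13.22.180.246:
  12.0.0.0/6 (12.0.0.0 - 15.255.255.255) -> port12
  13.22.176.0/20 (13.22.176.0 - 13.22.191.255) -> port15
More-specific entries that do NOT match:
  13.22.180.224/29 (13.22.180.224 - 13.22.180.231) does not contain 13.22.180.246
  13.22.180.192/27 (13.22.180.192 - 13.22.180.223) does not contain 13.22.180.246
  13.22.188.0/22 (13.22.188.0 - 13.22.191.255) does not contain 13.22.180.246
  13.22.240.0/21 (13.22.240.0 - 13.22.247.255) does not contain 13.22.180.246
Longest matching prefix is /20 -> interface port15.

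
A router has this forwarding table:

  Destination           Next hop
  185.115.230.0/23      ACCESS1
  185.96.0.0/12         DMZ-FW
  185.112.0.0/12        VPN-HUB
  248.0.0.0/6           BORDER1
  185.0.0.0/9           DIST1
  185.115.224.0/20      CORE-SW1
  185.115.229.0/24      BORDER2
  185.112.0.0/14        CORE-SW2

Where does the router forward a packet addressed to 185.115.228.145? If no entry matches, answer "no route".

CORE-SW1

Routes whose prefix contains 185.115.228.145:
  185.0.0.0/9 (185.0.0.0 - 185.127.255.255) -> DIST1
  185.112.0.0/12 (185.112.0.0 - 185.127.255.255) -> VPN-HUB
  185.112.0.0/14 (185.112.0.0 - 185.115.255.255) -> CORE-SW2
  185.115.224.0/20 (185.115.224.0 - 185.115.239.255) -> CORE-SW1
More-specific entries that do NOT match:
  185.115.229.0/24 (185.115.229.0 - 185.115.229.255) does not contain 185.115.228.145
  185.115.230.0/23 (185.115.230.0 - 185.115.231.255) does not contain 185.115.228.145
Longest matching prefix is /20 -> next hop CORE-SW1.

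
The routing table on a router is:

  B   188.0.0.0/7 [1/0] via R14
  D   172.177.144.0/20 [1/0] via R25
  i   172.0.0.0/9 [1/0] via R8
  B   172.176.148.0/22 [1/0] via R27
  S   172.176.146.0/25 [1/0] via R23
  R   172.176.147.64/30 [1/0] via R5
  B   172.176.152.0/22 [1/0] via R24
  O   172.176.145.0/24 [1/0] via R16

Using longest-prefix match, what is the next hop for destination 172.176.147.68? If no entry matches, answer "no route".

no route

No entry's prefix contains 172.176.147.68; there is no default route.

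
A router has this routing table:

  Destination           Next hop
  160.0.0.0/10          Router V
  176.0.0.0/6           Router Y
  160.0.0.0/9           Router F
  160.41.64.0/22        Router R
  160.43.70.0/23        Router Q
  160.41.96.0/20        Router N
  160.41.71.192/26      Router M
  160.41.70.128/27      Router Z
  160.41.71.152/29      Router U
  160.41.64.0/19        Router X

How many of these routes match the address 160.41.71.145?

Prefixes containing 160.41.71.145:
  160.0.0.0/9 (160.0.0.0 - 160.127.255.255)
  160.0.0.0/10 (160.0.0.0 - 160.63.255.255)
  160.41.64.0/19 (160.41.64.0 - 160.41.95.255)
Total matching entries: 3.

3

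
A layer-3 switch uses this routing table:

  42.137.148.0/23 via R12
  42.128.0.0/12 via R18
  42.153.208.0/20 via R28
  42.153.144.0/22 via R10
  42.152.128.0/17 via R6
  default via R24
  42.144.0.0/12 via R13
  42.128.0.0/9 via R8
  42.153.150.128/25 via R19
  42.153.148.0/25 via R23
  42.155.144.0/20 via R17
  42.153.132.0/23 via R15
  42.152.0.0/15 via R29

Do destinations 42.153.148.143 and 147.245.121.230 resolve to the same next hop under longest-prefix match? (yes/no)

42.153.148.143: longest match 42.152.0.0/15 -> R29
147.245.121.230: longest match 0.0.0.0/0 -> R24

no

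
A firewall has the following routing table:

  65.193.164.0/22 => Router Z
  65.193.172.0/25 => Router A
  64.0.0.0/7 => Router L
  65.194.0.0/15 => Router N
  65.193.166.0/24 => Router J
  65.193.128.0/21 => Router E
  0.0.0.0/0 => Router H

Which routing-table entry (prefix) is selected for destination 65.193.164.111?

Entries matching 65.193.164.111:
  0.0.0.0/0 (default, matches everything)
  64.0.0.0/7 (64.0.0.0 - 65.255.255.255)
  65.193.164.0/22 (65.193.164.0 - 65.193.167.255)
Most specific is 65.193.164.0/22.

65.193.164.0/22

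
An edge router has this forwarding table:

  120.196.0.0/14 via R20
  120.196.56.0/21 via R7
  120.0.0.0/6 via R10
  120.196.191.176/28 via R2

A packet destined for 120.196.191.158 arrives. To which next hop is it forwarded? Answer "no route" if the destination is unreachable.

Routes whose prefix contains 120.196.191.158:
  120.0.0.0/6 (120.0.0.0 - 123.255.255.255) -> R10
  120.196.0.0/14 (120.196.0.0 - 120.199.255.255) -> R20
More-specific entries that do NOT match:
  120.196.191.176/28 (120.196.191.176 - 120.196.191.191) does not contain 120.196.191.158
  120.196.56.0/21 (120.196.56.0 - 120.196.63.255) does not contain 120.196.191.158
Longest matching prefix is /14 -> next hop R20.

R20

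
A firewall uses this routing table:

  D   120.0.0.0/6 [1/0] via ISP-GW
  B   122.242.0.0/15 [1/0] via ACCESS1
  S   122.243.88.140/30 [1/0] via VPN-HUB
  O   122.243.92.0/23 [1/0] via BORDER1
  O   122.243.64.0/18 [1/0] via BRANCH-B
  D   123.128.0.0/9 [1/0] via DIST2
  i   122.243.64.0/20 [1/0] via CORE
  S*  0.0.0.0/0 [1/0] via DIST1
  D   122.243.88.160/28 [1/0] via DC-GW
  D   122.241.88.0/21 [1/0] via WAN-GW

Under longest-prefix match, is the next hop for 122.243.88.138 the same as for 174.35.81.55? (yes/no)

122.243.88.138: longest match 122.243.64.0/18 -> BRANCH-B
174.35.81.55: longest match 0.0.0.0/0 -> DIST1

no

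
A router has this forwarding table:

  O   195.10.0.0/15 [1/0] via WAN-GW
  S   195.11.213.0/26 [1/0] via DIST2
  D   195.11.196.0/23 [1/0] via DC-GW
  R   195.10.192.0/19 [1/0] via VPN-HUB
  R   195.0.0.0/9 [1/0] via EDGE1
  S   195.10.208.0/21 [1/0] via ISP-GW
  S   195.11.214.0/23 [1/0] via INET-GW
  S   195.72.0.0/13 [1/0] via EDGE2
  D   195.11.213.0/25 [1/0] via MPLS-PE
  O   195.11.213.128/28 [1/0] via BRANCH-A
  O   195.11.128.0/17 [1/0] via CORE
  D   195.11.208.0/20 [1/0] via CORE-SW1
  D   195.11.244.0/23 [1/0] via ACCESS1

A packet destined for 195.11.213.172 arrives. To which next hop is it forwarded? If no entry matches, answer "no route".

Routes whose prefix contains 195.11.213.172:
  195.0.0.0/9 (195.0.0.0 - 195.127.255.255) -> EDGE1
  195.10.0.0/15 (195.10.0.0 - 195.11.255.255) -> WAN-GW
  195.11.128.0/17 (195.11.128.0 - 195.11.255.255) -> CORE
  195.11.208.0/20 (195.11.208.0 - 195.11.223.255) -> CORE-SW1
More-specific entries that do NOT match:
  195.11.213.128/28 (195.11.213.128 - 195.11.213.143) does not contain 195.11.213.172
  195.11.213.0/26 (195.11.213.0 - 195.11.213.63) does not contain 195.11.213.172
  195.11.213.0/25 (195.11.213.0 - 195.11.213.127) does not contain 195.11.213.172
  195.11.196.0/23 (195.11.196.0 - 195.11.197.255) does not contain 195.11.213.172
  195.11.214.0/23 (195.11.214.0 - 195.11.215.255) does not contain 195.11.213.172
  195.11.244.0/23 (195.11.244.0 - 195.11.245.255) does not contain 195.11.213.172
  195.10.208.0/21 (195.10.208.0 - 195.10.215.255) does not contain 195.11.213.172
Longest matching prefix is /20 -> next hop CORE-SW1.

CORE-SW1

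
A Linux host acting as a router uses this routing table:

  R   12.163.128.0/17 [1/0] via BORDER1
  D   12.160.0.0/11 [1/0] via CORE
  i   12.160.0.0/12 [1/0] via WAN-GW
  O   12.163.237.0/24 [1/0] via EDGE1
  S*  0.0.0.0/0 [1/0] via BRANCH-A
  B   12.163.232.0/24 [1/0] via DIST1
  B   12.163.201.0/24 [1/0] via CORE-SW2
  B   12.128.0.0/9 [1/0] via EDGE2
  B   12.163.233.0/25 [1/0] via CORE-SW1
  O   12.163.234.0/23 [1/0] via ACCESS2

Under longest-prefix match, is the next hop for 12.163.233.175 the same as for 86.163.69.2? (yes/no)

12.163.233.175: longest match 12.163.128.0/17 -> BORDER1
86.163.69.2: longest match 0.0.0.0/0 -> BRANCH-A

no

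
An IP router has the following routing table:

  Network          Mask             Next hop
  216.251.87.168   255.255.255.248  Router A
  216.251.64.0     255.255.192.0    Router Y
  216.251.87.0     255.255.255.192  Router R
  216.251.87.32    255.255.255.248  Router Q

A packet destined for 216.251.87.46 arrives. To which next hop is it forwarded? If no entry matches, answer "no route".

Routes whose prefix contains 216.251.87.46:
  216.251.64.0/18 (216.251.64.0 - 216.251.127.255) -> Router Y
  216.251.87.0/26 (216.251.87.0 - 216.251.87.63) -> Router R
More-specific entries that do NOT match:
  216.251.87.168/29 (216.251.87.168 - 216.251.87.175) does not contain 216.251.87.46
  216.251.87.32/29 (216.251.87.32 - 216.251.87.39) does not contain 216.251.87.46
Longest matching prefix is /26 -> next hop Router R.

Router R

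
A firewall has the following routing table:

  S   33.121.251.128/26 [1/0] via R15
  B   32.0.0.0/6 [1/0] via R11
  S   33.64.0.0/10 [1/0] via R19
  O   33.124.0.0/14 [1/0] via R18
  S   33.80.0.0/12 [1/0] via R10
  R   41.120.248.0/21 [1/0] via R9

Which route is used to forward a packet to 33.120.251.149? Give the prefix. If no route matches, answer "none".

Entries matching 33.120.251.149:
  32.0.0.0/6 (32.0.0.0 - 35.255.255.255)
  33.64.0.0/10 (33.64.0.0 - 33.127.255.255)
Most specific is 33.64.0.0/10.

33.64.0.0/10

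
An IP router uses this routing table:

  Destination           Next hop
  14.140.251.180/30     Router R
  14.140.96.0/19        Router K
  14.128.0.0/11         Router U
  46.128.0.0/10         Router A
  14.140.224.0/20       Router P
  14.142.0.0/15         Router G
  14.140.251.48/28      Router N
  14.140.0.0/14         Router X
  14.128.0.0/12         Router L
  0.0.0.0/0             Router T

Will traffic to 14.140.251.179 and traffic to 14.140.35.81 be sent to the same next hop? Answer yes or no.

yes

14.140.251.179: longest match 14.140.0.0/14 -> Router X
14.140.35.81: longest match 14.140.0.0/14 -> Router X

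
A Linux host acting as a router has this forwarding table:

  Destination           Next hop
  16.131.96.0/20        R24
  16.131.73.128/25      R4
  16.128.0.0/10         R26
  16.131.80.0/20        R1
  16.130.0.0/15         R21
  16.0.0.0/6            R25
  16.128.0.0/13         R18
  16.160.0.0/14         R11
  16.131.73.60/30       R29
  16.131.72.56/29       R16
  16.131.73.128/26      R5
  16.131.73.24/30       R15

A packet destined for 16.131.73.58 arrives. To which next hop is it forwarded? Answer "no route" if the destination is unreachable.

R21

Routes whose prefix contains 16.131.73.58:
  16.0.0.0/6 (16.0.0.0 - 19.255.255.255) -> R25
  16.128.0.0/10 (16.128.0.0 - 16.191.255.255) -> R26
  16.128.0.0/13 (16.128.0.0 - 16.135.255.255) -> R18
  16.130.0.0/15 (16.130.0.0 - 16.131.255.255) -> R21
More-specific entries that do NOT match:
  16.131.73.60/30 (16.131.73.60 - 16.131.73.63) does not contain 16.131.73.58
  16.131.73.24/30 (16.131.73.24 - 16.131.73.27) does not contain 16.131.73.58
  16.131.72.56/29 (16.131.72.56 - 16.131.72.63) does not contain 16.131.73.58
  16.131.73.128/26 (16.131.73.128 - 16.131.73.191) does not contain 16.131.73.58
  16.131.73.128/25 (16.131.73.128 - 16.131.73.255) does not contain 16.131.73.58
  16.131.96.0/20 (16.131.96.0 - 16.131.111.255) does not contain 16.131.73.58
  16.131.80.0/20 (16.131.80.0 - 16.131.95.255) does not contain 16.131.73.58
Longest matching prefix is /15 -> next hop R21.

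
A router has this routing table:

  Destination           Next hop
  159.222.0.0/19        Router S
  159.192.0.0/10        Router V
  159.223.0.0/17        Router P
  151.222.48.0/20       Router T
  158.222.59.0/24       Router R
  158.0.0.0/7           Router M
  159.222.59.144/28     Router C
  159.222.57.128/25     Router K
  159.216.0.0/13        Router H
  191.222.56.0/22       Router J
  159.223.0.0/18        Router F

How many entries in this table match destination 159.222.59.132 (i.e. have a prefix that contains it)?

3

Prefixes containing 159.222.59.132:
  158.0.0.0/7 (158.0.0.0 - 159.255.255.255)
  159.192.0.0/10 (159.192.0.0 - 159.255.255.255)
  159.216.0.0/13 (159.216.0.0 - 159.223.255.255)
Total matching entries: 3.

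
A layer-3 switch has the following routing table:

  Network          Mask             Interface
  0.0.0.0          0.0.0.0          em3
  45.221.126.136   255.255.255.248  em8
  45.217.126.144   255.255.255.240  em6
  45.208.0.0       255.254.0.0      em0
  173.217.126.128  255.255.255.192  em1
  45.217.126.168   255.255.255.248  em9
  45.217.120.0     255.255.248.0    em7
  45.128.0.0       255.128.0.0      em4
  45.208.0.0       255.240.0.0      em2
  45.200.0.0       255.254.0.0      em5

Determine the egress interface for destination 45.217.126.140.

Routes whose prefix contains 45.217.126.140:
  0.0.0.0/0 (default, matches everything) -> em3
  45.128.0.0/9 (45.128.0.0 - 45.255.255.255) -> em4
  45.208.0.0/12 (45.208.0.0 - 45.223.255.255) -> em2
  45.217.120.0/21 (45.217.120.0 - 45.217.127.255) -> em7
More-specific entries that do NOT match:
  45.221.126.136/29 (45.221.126.136 - 45.221.126.143) does not contain 45.217.126.140
  45.217.126.168/29 (45.217.126.168 - 45.217.126.175) does not contain 45.217.126.140
  45.217.126.144/28 (45.217.126.144 - 45.217.126.159) does not contain 45.217.126.140
  173.217.126.128/26 (173.217.126.128 - 173.217.126.191) does not contain 45.217.126.140
Longest matching prefix is /21 -> interface em7.

em7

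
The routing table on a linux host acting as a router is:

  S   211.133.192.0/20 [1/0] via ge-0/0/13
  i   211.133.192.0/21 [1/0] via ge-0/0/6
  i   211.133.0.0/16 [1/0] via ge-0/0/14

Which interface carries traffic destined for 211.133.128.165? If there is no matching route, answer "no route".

Routes whose prefix contains 211.133.128.165:
  211.133.0.0/16 (211.133.0.0 - 211.133.255.255) -> ge-0/0/14
More-specific entries that do NOT match:
  211.133.192.0/21 (211.133.192.0 - 211.133.199.255) does not contain 211.133.128.165
  211.133.192.0/20 (211.133.192.0 - 211.133.207.255) does not contain 211.133.128.165
Longest matching prefix is /16 -> interface ge-0/0/14.

ge-0/0/14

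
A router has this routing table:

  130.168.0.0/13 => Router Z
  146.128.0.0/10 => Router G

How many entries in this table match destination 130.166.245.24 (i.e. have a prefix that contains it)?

No listed prefix contains 130.166.245.24.
Total matching entries: 0.

0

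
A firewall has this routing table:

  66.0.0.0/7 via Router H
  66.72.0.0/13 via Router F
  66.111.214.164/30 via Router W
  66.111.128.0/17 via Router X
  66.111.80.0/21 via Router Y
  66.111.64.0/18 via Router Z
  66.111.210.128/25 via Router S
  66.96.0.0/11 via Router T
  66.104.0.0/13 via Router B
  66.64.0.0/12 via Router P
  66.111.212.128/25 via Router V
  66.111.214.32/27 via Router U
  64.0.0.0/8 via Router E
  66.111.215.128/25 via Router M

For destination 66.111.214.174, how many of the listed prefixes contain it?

4

Prefixes containing 66.111.214.174:
  66.0.0.0/7 (66.0.0.0 - 67.255.255.255)
  66.96.0.0/11 (66.96.0.0 - 66.127.255.255)
  66.104.0.0/13 (66.104.0.0 - 66.111.255.255)
  66.111.128.0/17 (66.111.128.0 - 66.111.255.255)
Total matching entries: 4.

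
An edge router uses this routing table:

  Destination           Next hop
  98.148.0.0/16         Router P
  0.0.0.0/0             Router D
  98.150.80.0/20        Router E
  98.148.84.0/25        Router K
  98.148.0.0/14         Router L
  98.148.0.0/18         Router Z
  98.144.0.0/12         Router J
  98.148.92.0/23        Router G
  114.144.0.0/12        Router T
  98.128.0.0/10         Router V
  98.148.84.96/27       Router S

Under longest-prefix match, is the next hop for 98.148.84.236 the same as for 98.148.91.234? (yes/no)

yes

98.148.84.236: longest match 98.148.0.0/16 -> Router P
98.148.91.234: longest match 98.148.0.0/16 -> Router P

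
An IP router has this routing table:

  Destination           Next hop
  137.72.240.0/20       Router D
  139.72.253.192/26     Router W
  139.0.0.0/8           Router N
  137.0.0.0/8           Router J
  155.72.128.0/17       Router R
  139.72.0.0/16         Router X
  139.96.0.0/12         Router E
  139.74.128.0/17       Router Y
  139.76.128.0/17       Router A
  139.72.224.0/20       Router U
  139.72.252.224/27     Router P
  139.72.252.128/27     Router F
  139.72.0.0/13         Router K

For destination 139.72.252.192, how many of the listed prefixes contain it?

Prefixes containing 139.72.252.192:
  139.0.0.0/8 (139.0.0.0 - 139.255.255.255)
  139.72.0.0/13 (139.72.0.0 - 139.79.255.255)
  139.72.0.0/16 (139.72.0.0 - 139.72.255.255)
Total matching entries: 3.

3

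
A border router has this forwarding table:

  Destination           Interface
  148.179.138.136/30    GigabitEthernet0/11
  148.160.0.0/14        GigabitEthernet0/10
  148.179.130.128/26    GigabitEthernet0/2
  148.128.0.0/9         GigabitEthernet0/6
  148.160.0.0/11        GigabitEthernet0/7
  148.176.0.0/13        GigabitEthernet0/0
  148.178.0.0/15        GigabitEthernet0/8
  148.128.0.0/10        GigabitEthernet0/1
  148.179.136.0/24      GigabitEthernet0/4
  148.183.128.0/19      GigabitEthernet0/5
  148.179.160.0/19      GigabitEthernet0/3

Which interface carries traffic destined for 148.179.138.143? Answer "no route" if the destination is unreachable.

GigabitEthernet0/8

Routes whose prefix contains 148.179.138.143:
  148.128.0.0/9 (148.128.0.0 - 148.255.255.255) -> GigabitEthernet0/6
  148.128.0.0/10 (148.128.0.0 - 148.191.255.255) -> GigabitEthernet0/1
  148.160.0.0/11 (148.160.0.0 - 148.191.255.255) -> GigabitEthernet0/7
  148.176.0.0/13 (148.176.0.0 - 148.183.255.255) -> GigabitEthernet0/0
  148.178.0.0/15 (148.178.0.0 - 148.179.255.255) -> GigabitEthernet0/8
More-specific entries that do NOT match:
  148.179.138.136/30 (148.179.138.136 - 148.179.138.139) does not contain 148.179.138.143
  148.179.130.128/26 (148.179.130.128 - 148.179.130.191) does not contain 148.179.138.143
  148.179.136.0/24 (148.179.136.0 - 148.179.136.255) does not contain 148.179.138.143
  148.183.128.0/19 (148.183.128.0 - 148.183.159.255) does not contain 148.179.138.143
  148.179.160.0/19 (148.179.160.0 - 148.179.191.255) does not contain 148.179.138.143
Longest matching prefix is /15 -> interface GigabitEthernet0/8.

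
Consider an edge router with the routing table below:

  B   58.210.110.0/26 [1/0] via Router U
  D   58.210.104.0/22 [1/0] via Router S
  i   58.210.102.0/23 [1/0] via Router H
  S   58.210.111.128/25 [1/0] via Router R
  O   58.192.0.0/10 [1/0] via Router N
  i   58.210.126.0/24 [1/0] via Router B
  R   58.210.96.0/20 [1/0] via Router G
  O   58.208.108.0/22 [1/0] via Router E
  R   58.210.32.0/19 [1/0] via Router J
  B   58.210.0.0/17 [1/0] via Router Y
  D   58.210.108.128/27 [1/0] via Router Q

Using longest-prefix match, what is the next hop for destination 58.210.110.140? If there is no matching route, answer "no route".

Routes whose prefix contains 58.210.110.140:
  58.192.0.0/10 (58.192.0.0 - 58.255.255.255) -> Router N
  58.210.0.0/17 (58.210.0.0 - 58.210.127.255) -> Router Y
  58.210.96.0/20 (58.210.96.0 - 58.210.111.255) -> Router G
More-specific entries that do NOT match:
  58.210.108.128/27 (58.210.108.128 - 58.210.108.159) does not contain 58.210.110.140
  58.210.110.0/26 (58.210.110.0 - 58.210.110.63) does not contain 58.210.110.140
  58.210.111.128/25 (58.210.111.128 - 58.210.111.255) does not contain 58.210.110.140
  58.210.126.0/24 (58.210.126.0 - 58.210.126.255) does not contain 58.210.110.140
  58.210.102.0/23 (58.210.102.0 - 58.210.103.255) does not contain 58.210.110.140
  58.210.104.0/22 (58.210.104.0 - 58.210.107.255) does not contain 58.210.110.140
  58.208.108.0/22 (58.208.108.0 - 58.208.111.255) does not contain 58.210.110.140
Longest matching prefix is /20 -> next hop Router G.

Router G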